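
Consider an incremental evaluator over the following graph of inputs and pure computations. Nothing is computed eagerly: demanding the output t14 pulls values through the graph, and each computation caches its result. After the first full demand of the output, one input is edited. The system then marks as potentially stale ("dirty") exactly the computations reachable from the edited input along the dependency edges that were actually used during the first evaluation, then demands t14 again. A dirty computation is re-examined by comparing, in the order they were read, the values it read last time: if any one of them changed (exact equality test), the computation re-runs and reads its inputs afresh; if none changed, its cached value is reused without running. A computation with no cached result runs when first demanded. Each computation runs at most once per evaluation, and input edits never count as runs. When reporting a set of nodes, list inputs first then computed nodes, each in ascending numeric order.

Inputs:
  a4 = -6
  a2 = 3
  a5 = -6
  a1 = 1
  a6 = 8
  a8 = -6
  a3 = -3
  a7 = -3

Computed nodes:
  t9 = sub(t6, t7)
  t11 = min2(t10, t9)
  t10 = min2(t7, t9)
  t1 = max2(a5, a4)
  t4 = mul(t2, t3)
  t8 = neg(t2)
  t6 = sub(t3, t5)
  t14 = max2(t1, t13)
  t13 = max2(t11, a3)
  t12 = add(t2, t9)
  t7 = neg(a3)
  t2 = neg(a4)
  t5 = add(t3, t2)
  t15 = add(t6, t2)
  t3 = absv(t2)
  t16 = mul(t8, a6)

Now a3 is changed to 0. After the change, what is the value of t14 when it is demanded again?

Initial pass — values computed on the first demand:
  t1 = max2(-6, -6) = -6
  t2 = neg(-6) = 6
  t3 = absv(6) = 6
  t5 = add(6, 6) = 12
  t6 = sub(6, 12) = -6
  t7 = neg(-3) = 3
  t9 = sub(-6, 3) = -9
  t10 = min2(3, -9) = -9
  t11 = min2(-9, -9) = -9
  t13 = max2(-9, -3) = -3
  t14 = max2(-6, -3) = -3

Second demand — change propagation:
  t7: re-runs because a3 -3->0; new result 0.
  t9: re-runs because t7 3->0; new result -6.
  t10: re-runs because t7 3->0; t9 -9->-6; new result -6.
  t11: re-runs because t10 -9->-6; t9 -9->-6; new result -6.
  t13: re-runs because t11 -9->-6; a3 -3->0; new result 0.
  t14: re-runs because t13 -3->0; new result 0.

t14 now evaluates to 0.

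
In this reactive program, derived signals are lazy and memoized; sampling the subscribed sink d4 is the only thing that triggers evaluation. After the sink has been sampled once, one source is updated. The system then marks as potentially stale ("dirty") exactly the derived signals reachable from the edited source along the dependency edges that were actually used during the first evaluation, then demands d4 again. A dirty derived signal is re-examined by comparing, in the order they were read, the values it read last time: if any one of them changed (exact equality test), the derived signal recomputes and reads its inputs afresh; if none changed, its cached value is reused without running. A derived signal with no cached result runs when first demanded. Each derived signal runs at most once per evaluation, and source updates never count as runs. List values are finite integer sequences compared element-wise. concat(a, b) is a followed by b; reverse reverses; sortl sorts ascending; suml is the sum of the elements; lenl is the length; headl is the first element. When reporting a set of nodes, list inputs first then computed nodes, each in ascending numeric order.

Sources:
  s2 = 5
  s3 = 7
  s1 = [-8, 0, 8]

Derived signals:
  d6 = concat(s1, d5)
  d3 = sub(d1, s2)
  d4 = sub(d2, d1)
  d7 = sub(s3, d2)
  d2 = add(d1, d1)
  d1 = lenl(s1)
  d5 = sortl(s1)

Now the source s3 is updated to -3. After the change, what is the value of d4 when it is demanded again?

Demanding d4 again yields 3.
Note the shortcut — s3 feeds only undemanded nodes, so no recomputation happens.

First demand of the output computes:
  d1 = lenl([-8, 0, 8]) = 3
  d2 = add(3, 3) = 6
  d4 = sub(6, 3) = 3

After the edit, cleaning proceeds:
  s3 only reaches undemanded nodes; the second demand re-runs nothing.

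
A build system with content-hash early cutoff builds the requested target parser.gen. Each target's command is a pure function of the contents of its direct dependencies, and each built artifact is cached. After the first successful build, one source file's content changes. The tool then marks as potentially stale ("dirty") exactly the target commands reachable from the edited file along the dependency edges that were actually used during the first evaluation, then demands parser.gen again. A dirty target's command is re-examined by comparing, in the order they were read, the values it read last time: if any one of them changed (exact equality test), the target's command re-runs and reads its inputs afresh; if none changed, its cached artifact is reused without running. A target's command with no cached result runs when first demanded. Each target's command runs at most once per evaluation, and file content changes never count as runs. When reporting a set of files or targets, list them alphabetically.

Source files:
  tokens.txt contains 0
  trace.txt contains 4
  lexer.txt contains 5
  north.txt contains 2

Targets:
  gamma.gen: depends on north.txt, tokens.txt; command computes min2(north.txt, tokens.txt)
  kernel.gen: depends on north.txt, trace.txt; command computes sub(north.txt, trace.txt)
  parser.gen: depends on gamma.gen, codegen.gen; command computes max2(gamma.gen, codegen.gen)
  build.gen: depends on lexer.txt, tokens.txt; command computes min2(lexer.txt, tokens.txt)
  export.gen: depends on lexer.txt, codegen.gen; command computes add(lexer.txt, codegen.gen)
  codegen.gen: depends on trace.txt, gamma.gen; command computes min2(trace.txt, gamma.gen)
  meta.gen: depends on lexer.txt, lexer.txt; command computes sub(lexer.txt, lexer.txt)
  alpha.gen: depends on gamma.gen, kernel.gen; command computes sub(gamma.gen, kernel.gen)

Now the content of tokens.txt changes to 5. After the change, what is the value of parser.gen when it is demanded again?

First evaluation (everything demanded from the output):
  gamma.gen = min2(2, 0) = 0
  codegen.gen = min2(4, 0) = 0
  parser.gen = max2(0, 0) = 0

Propagation after the edit:
  gamma.gen: runs — tokens.txt 0->5; result 2.
  codegen.gen: runs — gamma.gen 0->2; result 2.
  parser.gen: runs — gamma.gen 0->2; codegen.gen 0->2; result 2.

New value of parser.gen: 2.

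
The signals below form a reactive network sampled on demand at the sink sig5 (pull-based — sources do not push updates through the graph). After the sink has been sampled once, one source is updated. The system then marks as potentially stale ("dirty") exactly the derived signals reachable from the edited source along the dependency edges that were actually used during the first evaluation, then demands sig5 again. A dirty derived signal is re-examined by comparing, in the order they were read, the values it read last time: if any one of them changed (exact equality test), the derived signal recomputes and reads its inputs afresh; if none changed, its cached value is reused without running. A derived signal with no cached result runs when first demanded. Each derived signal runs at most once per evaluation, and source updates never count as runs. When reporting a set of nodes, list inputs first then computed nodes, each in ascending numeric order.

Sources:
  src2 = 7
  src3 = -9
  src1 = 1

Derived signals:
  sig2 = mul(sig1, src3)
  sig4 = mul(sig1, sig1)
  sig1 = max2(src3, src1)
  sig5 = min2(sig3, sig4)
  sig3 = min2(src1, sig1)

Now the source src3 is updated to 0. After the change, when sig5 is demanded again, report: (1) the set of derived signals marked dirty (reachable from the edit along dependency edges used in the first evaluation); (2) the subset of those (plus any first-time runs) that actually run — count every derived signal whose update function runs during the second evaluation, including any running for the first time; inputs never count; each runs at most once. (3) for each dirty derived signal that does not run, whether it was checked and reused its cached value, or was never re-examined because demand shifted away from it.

Initial pass — values computed on the first demand:
  sig1 = max2(-9, 1) = 1
  sig3 = min2(1, 1) = 1
  sig4 = mul(1, 1) = 1
  sig5 = min2(1, 1) = 1

Second demand — change propagation:
  sig1: re-runs because src3 -9->0; new result 1 (unchanged).
  sig3: re-examined; everything it read last time is the same (src1 unchanged, sig1 unchanged) — cache 1 kept, no run.
  sig4: re-examined; everything it read last time is the same (sig1 unchanged, sig1 unchanged) — cache 1 kept, no run.
  sig5: re-examined; everything it read last time is the same (sig3 unchanged, sig4 unchanged) — cache 1 kept, no run.

The important point: sig1 recomputes to an identical value, and the output ends up unchanged.

Dirty set: sig1, sig3, sig4, sig5.
Run set: sig1 (1 run).
Re-examined without running (cache reused): sig3, sig4, sig5.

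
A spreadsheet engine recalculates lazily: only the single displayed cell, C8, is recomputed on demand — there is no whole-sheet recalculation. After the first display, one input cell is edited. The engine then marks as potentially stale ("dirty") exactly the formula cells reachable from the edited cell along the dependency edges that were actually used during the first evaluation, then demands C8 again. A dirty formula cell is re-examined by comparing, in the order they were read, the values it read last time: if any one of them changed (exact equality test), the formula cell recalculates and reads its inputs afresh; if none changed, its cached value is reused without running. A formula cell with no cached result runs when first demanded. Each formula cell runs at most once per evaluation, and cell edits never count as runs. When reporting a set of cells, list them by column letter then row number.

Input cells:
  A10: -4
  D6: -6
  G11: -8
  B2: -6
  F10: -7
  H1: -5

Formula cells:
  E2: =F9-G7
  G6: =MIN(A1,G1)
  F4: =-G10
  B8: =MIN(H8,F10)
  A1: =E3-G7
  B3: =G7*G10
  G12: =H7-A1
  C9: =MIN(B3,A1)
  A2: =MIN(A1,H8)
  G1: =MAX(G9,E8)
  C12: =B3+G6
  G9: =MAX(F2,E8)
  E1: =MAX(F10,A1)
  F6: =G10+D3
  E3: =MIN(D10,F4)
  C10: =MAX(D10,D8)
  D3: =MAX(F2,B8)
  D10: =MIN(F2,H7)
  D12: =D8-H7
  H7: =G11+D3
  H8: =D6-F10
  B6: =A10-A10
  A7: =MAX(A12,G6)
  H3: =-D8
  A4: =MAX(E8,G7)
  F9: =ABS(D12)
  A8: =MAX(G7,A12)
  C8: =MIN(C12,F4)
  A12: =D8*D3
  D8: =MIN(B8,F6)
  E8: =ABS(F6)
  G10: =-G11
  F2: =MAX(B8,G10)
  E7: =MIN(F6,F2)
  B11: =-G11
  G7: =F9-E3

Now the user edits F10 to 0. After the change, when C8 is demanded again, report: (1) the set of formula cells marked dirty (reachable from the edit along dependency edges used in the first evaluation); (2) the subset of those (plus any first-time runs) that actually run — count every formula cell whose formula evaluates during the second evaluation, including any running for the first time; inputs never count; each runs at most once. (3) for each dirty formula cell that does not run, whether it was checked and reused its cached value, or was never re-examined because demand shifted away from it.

Marked dirty: A1, B3, B8, C8, C12, D3, D8, D10, D12, E3, E8, F2, F6, F9, G1, G6, G7, G9, H7, H8.
Formula cells that run: A1, B3, B8, C8, C12, D3, D8, D12, F2, F9, G6, G7, H8 — 13 in total.
Checked but reused from cache: D10, E3, E8, F6, G1, G9, H7.
Key observation: the cutoff stops propagation at F6 — its inputs' values are unchanged, so it reuses its cache.

First evaluation (everything demanded from the output):
  G10 = -(-8) = 8
  F4 = -(8) = -8
  H8 = -6 - -7 = 1
  B8 = MIN(1, -7) = -7
  F2 = MAX(-7, 8) = 8
  D3 = MAX(8, -7) = 8
  F6 = 8 + 8 = 16
  D8 = MIN(-7, 16) = -7
  E8 = ABS(16) = 16
  G9 = MAX(8, 16) = 16
  G1 = MAX(16, 16) = 16
  H7 = -8 + 8 = 0
  D10 = MIN(8, 0) = 0
  D12 = -7 - 0 = -7
  E3 = MIN(0, -8) = -8
  F9 = ABS(-7) = 7
  G7 = 7 - -8 = 15
  A1 = -8 - 15 = -23
  B3 = 15 * 8 = 120
  G6 = MIN(-23, 16) = -23
  C12 = 120 + -23 = 97
  C8 = MIN(97, -8) = -8

Propagation after the edit:
  H8: runs — F10 -7->0; result -6.
  B8: runs — H8 1->-6; F10 -7->0; result -6.
  F2: runs — B8 -7->-6; result 8 (same value as before).
  D3: runs — B8 -7->-6; result 8 (same value as before).
  F6: checked — values it read are unchanged (G10 unchanged, D3 unchanged); reused cached 16 without running.
  D8: runs — B8 -7->-6; result -6.
  E8: checked — values it read are unchanged (F6 unchanged); reused cached 16 without running.
  G9: checked — values it read are unchanged (F2 unchanged, E8 unchanged); reused cached 16 without running.
  G1: checked — values it read are unchanged (G9 unchanged, E8 unchanged); reused cached 16 without running.
  H7: checked — values it read are unchanged (G11 unchanged, D3 unchanged); reused cached 0 without running.
  D10: checked — values it read are unchanged (F2 unchanged, H7 unchanged); reused cached 0 without running.
  D12: runs — D8 -7->-6; result -6.
  E3: checked — values it read are unchanged (D10 unchanged, F4 unchanged); reused cached -8 without running.
  F9: runs — D12 -7->-6; result 6.
  G7: runs — F9 7->6; result 14.
  A1: runs — G7 15->14; result -22.
  B3: runs — G7 15->14; result 112.
  G6: runs — A1 -23->-22; result -22.
  C12: runs — B3 120->112; G6 -23->-22; result 90.
  C8: runs — C12 97->90; result -8 (same value as before).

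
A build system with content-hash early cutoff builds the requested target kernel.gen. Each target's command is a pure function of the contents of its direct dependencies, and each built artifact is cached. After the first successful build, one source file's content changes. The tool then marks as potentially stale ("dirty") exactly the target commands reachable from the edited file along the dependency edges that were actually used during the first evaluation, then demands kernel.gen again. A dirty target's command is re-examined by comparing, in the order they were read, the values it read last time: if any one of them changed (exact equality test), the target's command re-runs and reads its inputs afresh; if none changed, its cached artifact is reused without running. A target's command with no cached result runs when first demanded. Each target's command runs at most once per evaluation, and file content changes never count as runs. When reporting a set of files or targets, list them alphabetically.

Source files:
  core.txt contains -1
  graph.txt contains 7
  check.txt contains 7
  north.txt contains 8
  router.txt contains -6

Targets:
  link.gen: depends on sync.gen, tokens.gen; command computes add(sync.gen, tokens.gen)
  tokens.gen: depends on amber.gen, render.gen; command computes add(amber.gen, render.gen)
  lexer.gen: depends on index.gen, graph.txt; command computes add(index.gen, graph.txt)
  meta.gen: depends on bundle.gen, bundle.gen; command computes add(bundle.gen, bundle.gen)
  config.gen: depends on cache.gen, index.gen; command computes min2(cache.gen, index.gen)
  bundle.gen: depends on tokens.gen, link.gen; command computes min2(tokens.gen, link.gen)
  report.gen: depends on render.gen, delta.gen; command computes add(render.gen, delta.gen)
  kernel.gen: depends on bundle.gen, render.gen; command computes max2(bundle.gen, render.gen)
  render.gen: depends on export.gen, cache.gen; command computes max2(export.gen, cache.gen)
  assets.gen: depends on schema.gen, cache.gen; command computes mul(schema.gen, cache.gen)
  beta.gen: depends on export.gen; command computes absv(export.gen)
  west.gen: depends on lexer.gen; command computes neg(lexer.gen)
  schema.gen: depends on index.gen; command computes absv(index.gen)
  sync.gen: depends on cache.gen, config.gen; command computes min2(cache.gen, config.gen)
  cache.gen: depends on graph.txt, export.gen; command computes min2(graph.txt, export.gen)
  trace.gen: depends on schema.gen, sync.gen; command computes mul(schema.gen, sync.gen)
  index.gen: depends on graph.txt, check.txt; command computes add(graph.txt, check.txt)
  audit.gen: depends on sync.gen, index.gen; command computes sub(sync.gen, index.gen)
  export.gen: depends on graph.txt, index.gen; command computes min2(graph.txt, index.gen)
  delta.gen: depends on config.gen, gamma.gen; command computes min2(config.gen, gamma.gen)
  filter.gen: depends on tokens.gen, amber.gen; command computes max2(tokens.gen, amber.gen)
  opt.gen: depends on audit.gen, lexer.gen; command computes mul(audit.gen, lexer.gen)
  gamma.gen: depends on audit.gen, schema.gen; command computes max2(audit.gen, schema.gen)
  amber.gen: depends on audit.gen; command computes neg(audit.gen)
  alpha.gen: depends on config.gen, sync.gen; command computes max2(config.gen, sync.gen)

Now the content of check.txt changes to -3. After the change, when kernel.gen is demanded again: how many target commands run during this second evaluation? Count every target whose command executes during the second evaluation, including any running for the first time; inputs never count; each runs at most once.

Target commands that run: amber.gen, audit.gen, bundle.gen, cache.gen, config.gen, export.gen, index.gen, kernel.gen, link.gen, render.gen, sync.gen, tokens.gen — 12 in total.

First evaluation (everything demanded from the output):
  index.gen = add(7, 7) = 14
  export.gen = min2(7, 14) = 7
  cache.gen = min2(7, 7) = 7
  config.gen = min2(7, 14) = 7
  render.gen = max2(7, 7) = 7
  sync.gen = min2(7, 7) = 7
  audit.gen = sub(7, 14) = -7
  amber.gen = neg(-7) = 7
  tokens.gen = add(7, 7) = 14
  link.gen = add(7, 14) = 21
  bundle.gen = min2(14, 21) = 14
  kernel.gen = max2(14, 7) = 14

Propagation after the edit:
  index.gen: runs — check.txt 7->-3; result 4.
  export.gen: runs — index.gen 14->4; result 4.
  cache.gen: runs — export.gen 7->4; result 4.
  config.gen: runs — cache.gen 7->4; index.gen 14->4; result 4.
  render.gen: runs — export.gen 7->4; cache.gen 7->4; result 4.
  sync.gen: runs — cache.gen 7->4; config.gen 7->4; result 4.
  audit.gen: runs — sync.gen 7->4; index.gen 14->4; result 0.
  amber.gen: runs — audit.gen -7->0; result 0.
  tokens.gen: runs — amber.gen 7->0; render.gen 7->4; result 4.
  link.gen: runs — sync.gen 7->4; tokens.gen 14->4; result 8.
  bundle.gen: runs — tokens.gen 14->4; link.gen 21->8; result 4.
  kernel.gen: runs — bundle.gen 14->4; render.gen 7->4; result 4.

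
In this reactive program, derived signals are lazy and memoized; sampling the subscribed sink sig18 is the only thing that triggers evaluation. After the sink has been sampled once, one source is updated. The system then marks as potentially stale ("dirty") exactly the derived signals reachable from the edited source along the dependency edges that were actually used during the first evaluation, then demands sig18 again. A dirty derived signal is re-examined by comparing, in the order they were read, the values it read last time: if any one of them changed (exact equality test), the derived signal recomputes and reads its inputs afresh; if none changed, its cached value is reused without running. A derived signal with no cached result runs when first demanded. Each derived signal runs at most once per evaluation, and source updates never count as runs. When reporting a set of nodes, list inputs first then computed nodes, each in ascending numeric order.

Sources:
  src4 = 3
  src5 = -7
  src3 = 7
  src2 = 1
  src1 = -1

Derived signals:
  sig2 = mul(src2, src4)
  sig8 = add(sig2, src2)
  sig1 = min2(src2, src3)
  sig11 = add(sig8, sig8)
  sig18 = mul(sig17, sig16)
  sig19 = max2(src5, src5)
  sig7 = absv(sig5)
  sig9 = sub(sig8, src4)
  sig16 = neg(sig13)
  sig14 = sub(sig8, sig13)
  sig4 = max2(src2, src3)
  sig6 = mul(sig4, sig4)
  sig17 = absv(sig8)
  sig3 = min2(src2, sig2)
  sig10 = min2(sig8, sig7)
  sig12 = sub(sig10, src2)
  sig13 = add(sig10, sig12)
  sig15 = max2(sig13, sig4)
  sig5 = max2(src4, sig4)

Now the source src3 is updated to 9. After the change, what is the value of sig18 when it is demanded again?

Demanding sig18 again yields -28.
Note the absorption at sig10: it re-runs yet its value is the same, leaving the output's value untouched.

First demand of the output computes:
  sig2 = mul(1, 3) = 3
  sig4 = max2(1, 7) = 7
  sig5 = max2(3, 7) = 7
  sig7 = absv(7) = 7
  sig8 = add(3, 1) = 4
  sig10 = min2(4, 7) = 4
  sig12 = sub(4, 1) = 3
  sig13 = add(4, 3) = 7
  sig16 = neg(7) = -7
  sig17 = absv(4) = 4
  sig18 = mul(4, -7) = -28

After the edit, cleaning proceeds:
  sig4: a read changed (src3 7->9) — executes, giving 9.
  sig5: a read changed (sig4 7->9) — executes, giving 9.
  sig7: a read changed (sig5 7->9) — executes, giving 9.
  sig10: a read changed (sig7 7->9) — executes, giving 4 — identical to its old value.
  sig12: dirty, but its reads are unchanged (sig10 unchanged, src2 unchanged); cached 3 stands.
  sig13: dirty, but its reads are unchanged (sig10 unchanged, sig12 unchanged); cached 7 stands.
  sig16: dirty, but its reads are unchanged (sig13 unchanged); cached -7 stands.
  sig18: dirty, but its reads are unchanged (sig17 unchanged, sig16 unchanged); cached -28 stands.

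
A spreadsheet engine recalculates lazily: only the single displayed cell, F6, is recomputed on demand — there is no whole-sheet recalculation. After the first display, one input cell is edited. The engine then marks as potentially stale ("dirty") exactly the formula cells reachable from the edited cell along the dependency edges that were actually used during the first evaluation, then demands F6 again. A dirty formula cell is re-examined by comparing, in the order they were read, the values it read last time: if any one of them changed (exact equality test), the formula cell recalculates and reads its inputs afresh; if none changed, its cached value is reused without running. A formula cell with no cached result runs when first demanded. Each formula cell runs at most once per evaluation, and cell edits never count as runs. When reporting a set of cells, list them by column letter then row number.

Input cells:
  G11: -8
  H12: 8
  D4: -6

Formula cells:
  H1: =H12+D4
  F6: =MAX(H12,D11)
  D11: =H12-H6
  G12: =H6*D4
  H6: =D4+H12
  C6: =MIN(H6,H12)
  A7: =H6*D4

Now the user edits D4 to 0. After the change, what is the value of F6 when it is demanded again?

New value of F6: 8.

First evaluation (everything demanded from the output):
  H6 = -6 + 8 = 2
  D11 = 8 - 2 = 6
  F6 = MAX(8, 6) = 8

Propagation after the edit:
  H6: runs — D4 -6->0; result 8.
  D11: runs — H6 2->8; result 0.
  F6: runs — D11 6->0; result 8 (same value as before).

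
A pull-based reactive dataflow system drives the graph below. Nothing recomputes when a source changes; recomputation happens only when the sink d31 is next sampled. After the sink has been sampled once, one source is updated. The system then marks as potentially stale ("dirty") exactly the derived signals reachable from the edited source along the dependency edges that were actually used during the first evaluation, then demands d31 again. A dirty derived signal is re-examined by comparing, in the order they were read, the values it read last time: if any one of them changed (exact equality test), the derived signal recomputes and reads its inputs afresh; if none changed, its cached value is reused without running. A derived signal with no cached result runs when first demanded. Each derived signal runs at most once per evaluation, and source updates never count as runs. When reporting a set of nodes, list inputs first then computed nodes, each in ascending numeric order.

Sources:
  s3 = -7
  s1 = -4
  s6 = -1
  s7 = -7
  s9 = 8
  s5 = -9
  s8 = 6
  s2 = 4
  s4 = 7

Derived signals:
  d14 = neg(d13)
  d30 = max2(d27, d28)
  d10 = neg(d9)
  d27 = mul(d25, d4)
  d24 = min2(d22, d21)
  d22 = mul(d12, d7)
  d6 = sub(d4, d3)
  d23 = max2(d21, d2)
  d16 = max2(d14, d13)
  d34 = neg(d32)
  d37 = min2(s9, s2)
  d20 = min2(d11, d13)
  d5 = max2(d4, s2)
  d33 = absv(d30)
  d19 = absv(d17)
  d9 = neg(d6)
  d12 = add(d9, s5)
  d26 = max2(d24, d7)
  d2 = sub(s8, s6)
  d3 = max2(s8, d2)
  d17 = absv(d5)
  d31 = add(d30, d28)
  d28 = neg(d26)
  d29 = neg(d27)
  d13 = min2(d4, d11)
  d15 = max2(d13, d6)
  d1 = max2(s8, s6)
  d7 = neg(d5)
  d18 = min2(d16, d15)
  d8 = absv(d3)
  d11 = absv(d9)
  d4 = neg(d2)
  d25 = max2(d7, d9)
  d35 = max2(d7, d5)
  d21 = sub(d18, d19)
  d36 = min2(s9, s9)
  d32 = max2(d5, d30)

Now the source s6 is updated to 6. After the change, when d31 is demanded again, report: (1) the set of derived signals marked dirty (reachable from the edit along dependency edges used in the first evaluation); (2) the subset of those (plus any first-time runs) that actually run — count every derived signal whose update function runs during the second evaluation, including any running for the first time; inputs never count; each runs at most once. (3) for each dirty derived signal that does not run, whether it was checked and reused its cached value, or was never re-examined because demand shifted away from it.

Marked dirty: d2, d3, d4, d5, d6, d7, d9, d11, d12, d13, d14, d15, d16, d17, d18, d19, d21, d22, d24, d25, d26, d27, d28, d30, d31.
Derived signals that run: d2, d3, d4, d5, d6, d9, d11, d12, d13, d14, d15, d16, d18, d21, d22, d24, d25, d26, d27, d30 — 20 in total.
Checked but reused from cache: d7, d17, d19, d28, d31.
Key observation: the cutoff stops propagation at d7 — its inputs' values are unchanged, so it reuses its cache.

First evaluation (everything demanded from the output):
  d2 = sub(6, -1) = 7
  d3 = max2(6, 7) = 7
  d4 = neg(7) = -7
  d5 = max2(-7, 4) = 4
  d6 = sub(-7, 7) = -14
  d7 = neg(4) = -4
  d9 = neg(-14) = 14
  d11 = absv(14) = 14
  d12 = add(14, -9) = 5
  d13 = min2(-7, 14) = -7
  d14 = neg(-7) = 7
  d15 = max2(-7, -14) = -7
  d16 = max2(7, -7) = 7
  d17 = absv(4) = 4
  d18 = min2(7, -7) = -7
  d19 = absv(4) = 4
  d21 = sub(-7, 4) = -11
  d22 = mul(5, -4) = -20
  d24 = min2(-20, -11) = -20
  d25 = max2(-4, 14) = 14
  d26 = max2(-20, -4) = -4
  d27 = mul(14, -7) = -98
  d28 = neg(-4) = 4
  d30 = max2(-98, 4) = 4
  d31 = add(4, 4) = 8

Propagation after the edit:
  d2: runs — s6 -1->6; result 0.
  d3: runs — d2 7->0; result 6.
  d4: runs — d2 7->0; result 0.
  d5: runs — d4 -7->0; result 4 (same value as before).
  d6: runs — d4 -7->0; d3 7->6; result -6.
  d7: checked — values it read are unchanged (d5 unchanged); reused cached -4 without running.
  d9: runs — d6 -14->-6; result 6.
  d11: runs — d9 14->6; result 6.
  d12: runs — d9 14->6; result -3.
  d13: runs — d4 -7->0; d11 14->6; result 0.
  d14: runs — d13 -7->0; result 0.
  d15: runs — d13 -7->0; d6 -14->-6; result 0.
  d16: runs — d14 7->0; d13 -7->0; result 0.
  d17: checked — values it read are unchanged (d5 unchanged); reused cached 4 without running.
  d18: runs — d16 7->0; d15 -7->0; result 0.
  d19: checked — values it read are unchanged (d17 unchanged); reused cached 4 without running.
  d21: runs — d18 -7->0; result -4.
  d22: runs — d12 5->-3; result 12.
  d24: runs — d22 -20->12; d21 -11->-4; result -4.
  d25: runs — d9 14->6; result 6.
  d26: runs — d24 -20->-4; result -4 (same value as before).
  d27: runs — d25 14->6; d4 -7->0; result 0.
  d28: checked — values it read are unchanged (d26 unchanged); reused cached 4 without running.
  d30: runs — d27 -98->0; result 4 (same value as before).
  d31: checked — values it read are unchanged (d30 unchanged, d28 unchanged); reused cached 8 without running.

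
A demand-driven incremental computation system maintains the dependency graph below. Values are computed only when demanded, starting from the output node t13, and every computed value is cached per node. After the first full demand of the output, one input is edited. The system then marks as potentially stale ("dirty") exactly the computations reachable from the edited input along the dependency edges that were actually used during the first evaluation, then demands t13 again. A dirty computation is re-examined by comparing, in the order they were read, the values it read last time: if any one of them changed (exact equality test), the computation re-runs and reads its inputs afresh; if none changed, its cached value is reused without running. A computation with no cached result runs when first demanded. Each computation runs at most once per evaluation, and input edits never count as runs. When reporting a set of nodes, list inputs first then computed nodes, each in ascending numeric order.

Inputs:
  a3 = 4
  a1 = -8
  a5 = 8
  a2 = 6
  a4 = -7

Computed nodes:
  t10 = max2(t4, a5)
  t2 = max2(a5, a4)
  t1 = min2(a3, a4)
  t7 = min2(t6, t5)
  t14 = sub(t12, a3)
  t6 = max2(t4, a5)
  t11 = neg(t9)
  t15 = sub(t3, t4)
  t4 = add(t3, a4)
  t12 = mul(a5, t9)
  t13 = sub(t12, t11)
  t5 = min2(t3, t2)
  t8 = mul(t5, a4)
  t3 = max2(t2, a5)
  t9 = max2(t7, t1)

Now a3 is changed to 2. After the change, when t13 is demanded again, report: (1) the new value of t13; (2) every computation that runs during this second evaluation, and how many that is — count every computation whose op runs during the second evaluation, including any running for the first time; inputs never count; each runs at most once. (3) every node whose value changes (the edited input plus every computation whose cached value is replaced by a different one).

First evaluation (everything demanded from the output):
  t1 = min2(4, -7) = -7
  t2 = max2(8, -7) = 8
  t3 = max2(8, 8) = 8
  t4 = add(8, -7) = 1
  t5 = min2(8, 8) = 8
  t6 = max2(1, 8) = 8
  t7 = min2(8, 8) = 8
  t9 = max2(8, -7) = 8
  t11 = neg(8) = -8
  t12 = mul(8, 8) = 64
  t13 = sub(64, -8) = 72

Propagation after the edit:
  t1: runs — a3 4->2; result -7 (same value as before).
  t9: checked — values it read are unchanged (t7 unchanged, t1 unchanged); reused cached 8 without running.
  t11: checked — values it read are unchanged (t9 unchanged); reused cached -8 without running.
  t12: checked — values it read are unchanged (a5 unchanged, t9 unchanged); reused cached 64 without running.
  t13: checked — values it read are unchanged (t12 unchanged, t11 unchanged); reused cached 72 without running.

Key observation: the change is absorbed at t1 — it re-runs but produces the same value, and the output's value is unchanged.

New value of t13: 72.
Computations that run: t1 — 1 in total.
Values that change: a3.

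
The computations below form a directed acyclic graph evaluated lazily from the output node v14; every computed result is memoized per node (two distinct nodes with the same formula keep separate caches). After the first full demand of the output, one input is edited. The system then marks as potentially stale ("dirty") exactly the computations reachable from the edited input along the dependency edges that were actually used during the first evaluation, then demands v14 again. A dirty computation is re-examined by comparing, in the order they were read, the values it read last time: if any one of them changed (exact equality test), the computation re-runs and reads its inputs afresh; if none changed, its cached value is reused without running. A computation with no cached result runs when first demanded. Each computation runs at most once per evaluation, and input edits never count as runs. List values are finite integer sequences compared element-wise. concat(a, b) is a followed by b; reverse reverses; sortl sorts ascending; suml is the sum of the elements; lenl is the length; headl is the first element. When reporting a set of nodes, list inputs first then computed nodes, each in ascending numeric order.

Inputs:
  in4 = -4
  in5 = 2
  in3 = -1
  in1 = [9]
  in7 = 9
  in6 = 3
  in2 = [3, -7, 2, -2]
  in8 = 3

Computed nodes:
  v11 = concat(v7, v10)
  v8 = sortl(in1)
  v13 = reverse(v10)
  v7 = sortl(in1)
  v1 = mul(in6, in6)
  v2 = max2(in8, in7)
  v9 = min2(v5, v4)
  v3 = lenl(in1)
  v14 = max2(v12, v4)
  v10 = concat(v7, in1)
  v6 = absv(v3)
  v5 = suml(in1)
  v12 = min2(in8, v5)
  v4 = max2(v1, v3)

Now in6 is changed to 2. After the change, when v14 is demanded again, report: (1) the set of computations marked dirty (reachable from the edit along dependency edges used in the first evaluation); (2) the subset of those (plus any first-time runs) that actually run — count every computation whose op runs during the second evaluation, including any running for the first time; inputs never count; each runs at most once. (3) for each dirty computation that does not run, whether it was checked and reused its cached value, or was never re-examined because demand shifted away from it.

The edit dirties: v1, v4, v14.
3 computations run: v1, v4, v14.
No dirty computation escaped a run.

First demand of the output computes:
  v1 = mul(3, 3) = 9
  v3 = lenl([9]) = 1
  v4 = max2(9, 1) = 9
  v5 = suml([9]) = 9
  v12 = min2(3, 9) = 3
  v14 = max2(3, 9) = 9

After the edit, cleaning proceeds:
  v1: a read changed (in6 3->2; in6 3->2) — executes, giving 4.
  v4: a read changed (v1 9->4) — executes, giving 4.
  v14: a read changed (v4 9->4) — executes, giving 4.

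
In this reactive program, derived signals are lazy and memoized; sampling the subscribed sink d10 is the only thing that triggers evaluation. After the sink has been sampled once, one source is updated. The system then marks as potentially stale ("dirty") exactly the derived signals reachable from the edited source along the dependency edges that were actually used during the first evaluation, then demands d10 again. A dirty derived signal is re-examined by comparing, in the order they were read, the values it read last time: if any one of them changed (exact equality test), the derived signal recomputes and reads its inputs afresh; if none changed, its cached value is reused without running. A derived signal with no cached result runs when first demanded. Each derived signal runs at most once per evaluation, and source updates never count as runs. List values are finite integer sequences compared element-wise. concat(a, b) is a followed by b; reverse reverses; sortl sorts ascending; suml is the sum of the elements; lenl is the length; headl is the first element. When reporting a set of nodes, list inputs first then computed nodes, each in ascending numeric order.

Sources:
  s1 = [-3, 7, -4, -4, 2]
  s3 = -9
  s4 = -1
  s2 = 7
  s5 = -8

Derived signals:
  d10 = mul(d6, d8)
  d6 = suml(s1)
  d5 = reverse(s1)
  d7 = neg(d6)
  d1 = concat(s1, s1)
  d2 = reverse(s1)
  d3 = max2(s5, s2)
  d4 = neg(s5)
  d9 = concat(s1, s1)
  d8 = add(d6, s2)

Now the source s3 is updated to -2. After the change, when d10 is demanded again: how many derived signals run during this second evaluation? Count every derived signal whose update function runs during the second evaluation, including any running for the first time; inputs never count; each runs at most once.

First demand of the output computes:
  d6 = suml([-3, 7, -4, -4, 2]) = -2
  d8 = add(-2, 7) = 5
  d10 = mul(-2, 5) = -10

After the edit, cleaning proceeds:
  no node depends on s3 at all; the second demand re-runs nothing.

Note the shortcut — nothing in the graph depends on s3 at all, so no recomputation happens.

0 derived signals run: none.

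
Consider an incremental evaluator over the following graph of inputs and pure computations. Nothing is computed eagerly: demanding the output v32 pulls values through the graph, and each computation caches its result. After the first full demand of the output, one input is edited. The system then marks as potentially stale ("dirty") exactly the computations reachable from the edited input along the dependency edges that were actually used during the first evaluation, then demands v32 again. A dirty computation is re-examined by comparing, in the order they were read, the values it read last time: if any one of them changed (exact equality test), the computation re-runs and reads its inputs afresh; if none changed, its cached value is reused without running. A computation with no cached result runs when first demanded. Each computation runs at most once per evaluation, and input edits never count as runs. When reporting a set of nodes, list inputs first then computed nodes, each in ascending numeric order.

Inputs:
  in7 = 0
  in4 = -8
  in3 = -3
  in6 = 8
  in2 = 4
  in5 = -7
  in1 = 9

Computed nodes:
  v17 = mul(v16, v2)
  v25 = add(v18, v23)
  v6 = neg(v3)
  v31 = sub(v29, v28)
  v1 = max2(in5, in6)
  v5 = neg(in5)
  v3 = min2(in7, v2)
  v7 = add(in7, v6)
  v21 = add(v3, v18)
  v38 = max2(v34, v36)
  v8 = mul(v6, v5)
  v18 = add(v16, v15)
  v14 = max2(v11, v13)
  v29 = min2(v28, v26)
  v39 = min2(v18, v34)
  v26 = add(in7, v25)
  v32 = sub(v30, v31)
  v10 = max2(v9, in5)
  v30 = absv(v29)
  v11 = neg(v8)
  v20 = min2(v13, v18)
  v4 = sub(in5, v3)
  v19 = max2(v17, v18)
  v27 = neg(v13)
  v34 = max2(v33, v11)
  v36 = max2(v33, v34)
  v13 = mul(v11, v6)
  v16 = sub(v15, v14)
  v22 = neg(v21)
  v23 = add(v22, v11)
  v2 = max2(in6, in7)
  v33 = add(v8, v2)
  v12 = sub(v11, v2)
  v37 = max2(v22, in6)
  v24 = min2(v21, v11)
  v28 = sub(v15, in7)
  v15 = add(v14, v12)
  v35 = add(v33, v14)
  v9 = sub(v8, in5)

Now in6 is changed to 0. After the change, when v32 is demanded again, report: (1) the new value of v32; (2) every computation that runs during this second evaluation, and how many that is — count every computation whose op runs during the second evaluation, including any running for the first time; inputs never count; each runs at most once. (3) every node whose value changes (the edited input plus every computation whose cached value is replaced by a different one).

v32 now evaluates to 0.
Run set: v2, v3, v12, v15, v16, v18, v21, v22, v23, v25, v28, v29, v30, v31, v32 (15 run).
Changed values: in6, v2, v12, v15, v16, v18, v21, v22, v23, v28, v29, v30, v32.
The important point: at v6 every value read last time is unchanged, so the dirty flag clears without a run.

Initial pass — values computed on the first demand:
  v2 = max2(8, 0) = 8
  v3 = min2(0, 8) = 0
  v5 = neg(-7) = 7
  v6 = neg(0) = 0
  v8 = mul(0, 7) = 0
  v11 = neg(0) = 0
  v12 = sub(0, 8) = -8
  v13 = mul(0, 0) = 0
  v14 = max2(0, 0) = 0
  v15 = add(0, -8) = -8
  v16 = sub(-8, 0) = -8
  v18 = add(-8, -8) = -16
  v21 = add(0, -16) = -16
  v22 = neg(-16) = 16
  v23 = add(16, 0) = 16
  v25 = add(-16, 16) = 0
  v26 = add(0, 0) = 0
  v28 = sub(-8, 0) = -8
  v29 = min2(-8, 0) = -8
  v30 = absv(-8) = 8
  v31 = sub(-8, -8) = 0
  v32 = sub(8, 0) = 8

Second demand — change propagation:
  v2: re-runs because in6 8->0; new result 0.
  v3: re-runs because v2 8->0; new result 0 (unchanged).
  v6: re-examined; everything it read last time is the same (v3 unchanged) — cache 0 kept, no run.
  v8: re-examined; everything it read last time is the same (v6 unchanged, v5 unchanged) — cache 0 kept, no run.
  v11: re-examined; everything it read last time is the same (v8 unchanged) — cache 0 kept, no run.
  v12: re-runs because v2 8->0; new result 0.
  v13: re-examined; everything it read last time is the same (v11 unchanged, v6 unchanged) — cache 0 kept, no run.
  v14: re-examined; everything it read last time is the same (v11 unchanged, v13 unchanged) — cache 0 kept, no run.
  v15: re-runs because v12 -8->0; new result 0.
  v16: re-runs because v15 -8->0; new result 0.
  v18: re-runs because v16 -8->0; v15 -8->0; new result 0.
  v21: re-runs because v18 -16->0; new result 0.
  v22: re-runs because v21 -16->0; new result 0.
  v23: re-runs because v22 16->0; new result 0.
  v25: re-runs because v18 -16->0; v23 16->0; new result 0 (unchanged).
  v26: re-examined; everything it read last time is the same (in7 unchanged, v25 unchanged) — cache 0 kept, no run.
  v28: re-runs because v15 -8->0; new result 0.
  v29: re-runs because v28 -8->0; new result 0.
  v30: re-runs because v29 -8->0; new result 0.
  v31: re-runs because v29 -8->0; v28 -8->0; new result 0 (unchanged).
  v32: re-runs because v30 8->0; new result 0.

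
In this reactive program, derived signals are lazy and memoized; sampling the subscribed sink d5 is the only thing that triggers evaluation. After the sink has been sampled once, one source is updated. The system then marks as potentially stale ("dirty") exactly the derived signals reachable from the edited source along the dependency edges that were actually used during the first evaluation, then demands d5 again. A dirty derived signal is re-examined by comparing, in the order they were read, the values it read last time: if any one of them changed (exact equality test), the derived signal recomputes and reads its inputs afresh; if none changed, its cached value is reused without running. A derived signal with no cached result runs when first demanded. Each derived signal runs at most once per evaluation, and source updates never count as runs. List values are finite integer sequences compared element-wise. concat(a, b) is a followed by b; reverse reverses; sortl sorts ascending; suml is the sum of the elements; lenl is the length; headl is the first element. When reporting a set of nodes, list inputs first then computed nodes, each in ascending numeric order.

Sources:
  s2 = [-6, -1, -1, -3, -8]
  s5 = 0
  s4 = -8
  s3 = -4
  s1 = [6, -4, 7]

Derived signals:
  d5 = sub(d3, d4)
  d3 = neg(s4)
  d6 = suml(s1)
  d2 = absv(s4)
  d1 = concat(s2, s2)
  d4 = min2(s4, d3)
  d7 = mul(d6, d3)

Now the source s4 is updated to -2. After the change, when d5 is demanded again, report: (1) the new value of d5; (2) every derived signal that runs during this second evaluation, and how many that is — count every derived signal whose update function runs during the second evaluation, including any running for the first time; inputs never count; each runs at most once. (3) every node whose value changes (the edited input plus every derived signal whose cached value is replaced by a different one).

Demanding d5 again yields 4.
3 derived signals run: d3, d4, d5.
The nodes whose values change: s4, d3, d4, d5.

First demand of the output computes:
  d3 = neg(-8) = 8
  d4 = min2(-8, 8) = -8
  d5 = sub(8, -8) = 16

After the edit, cleaning proceeds:
  d3: a read changed (s4 -8->-2) — executes, giving 2.
  d4: a read changed (s4 -8->-2; d3 8->2) — executes, giving -2.
  d5: a read changed (d3 8->2; d4 -8->-2) — executes, giving 4.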